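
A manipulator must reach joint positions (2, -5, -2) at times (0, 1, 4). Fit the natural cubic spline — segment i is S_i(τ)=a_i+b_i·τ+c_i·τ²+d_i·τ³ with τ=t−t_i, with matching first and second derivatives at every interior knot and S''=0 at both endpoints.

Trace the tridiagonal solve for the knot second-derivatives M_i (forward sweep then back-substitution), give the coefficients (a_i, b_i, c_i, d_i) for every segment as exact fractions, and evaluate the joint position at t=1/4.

  seg 0: a=2 b=-8 c=0 d=1
  seg 1: a=-5 b=-5 c=3 d=-1/3
S(1/4) = 1/64

Δ: Δ0=-7, Δ1=1
row 1: diag=8, rhs=48; c'=3/8, d'=6
back: M1=6
M: M0=0, M1=6, M2=0
seg 0: a=2, c=M0/2=0, d=(M1−M0)/(6·1)=1, b=Δ0−h0·(2M0+M1)/6=-8
seg 1: a=-5, c=M1/2=3, d=(M2−M1)/(6·3)=-1/3, b=Δ1−h1·(2M1+M2)/6=-5
t_q=1/4 → seg 0, τ=1/4; S=2+-8·τ+0·τ²+1·τ³=1/64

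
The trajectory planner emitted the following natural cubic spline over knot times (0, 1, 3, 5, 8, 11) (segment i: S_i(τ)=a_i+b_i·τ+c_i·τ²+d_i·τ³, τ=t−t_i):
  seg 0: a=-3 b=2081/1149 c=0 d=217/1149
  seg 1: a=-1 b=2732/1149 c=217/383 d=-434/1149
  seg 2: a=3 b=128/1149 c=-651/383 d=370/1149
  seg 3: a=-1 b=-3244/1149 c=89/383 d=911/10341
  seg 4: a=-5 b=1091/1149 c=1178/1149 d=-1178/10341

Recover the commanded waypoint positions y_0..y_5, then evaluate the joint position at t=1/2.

y_0=-3 y_1=-1 y_2=3 y_3=-1 y_4=-5 y_5=4
S(1/2) = -6345/3064

y_0 = S_0(0) = a_0 = -3
y_1 = S_1(0) = a_1 = -1
y_2 = S_2(0) = a_2 = 3
y_3 = S_3(0) = a_3 = -1
y_4 = S_4(0) = a_4 = -5
y_5 = S_4(3) = 4
t_q=1/2 is in segment 0 (τ=1/2); S_0(τ)=-6345/3064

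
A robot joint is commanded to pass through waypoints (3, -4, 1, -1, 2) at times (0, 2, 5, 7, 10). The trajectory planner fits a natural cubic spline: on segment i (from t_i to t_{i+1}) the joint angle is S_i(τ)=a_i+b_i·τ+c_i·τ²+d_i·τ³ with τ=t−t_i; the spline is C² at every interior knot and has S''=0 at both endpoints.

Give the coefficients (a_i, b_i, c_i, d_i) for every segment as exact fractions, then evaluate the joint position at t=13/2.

  seg 0: a=3 b=-1407/290 c=0 d=49/145
  seg 1: a=-4 b=-231/290 c=294/145 d=-3149/7830
  seg 2: a=1 b=74/145 c=-277/174 d=182/435
  seg 3: a=-1 b=-364/435 c=799/870 d=-799/7830
S(13/2) = -469/1160

Δ: Δ0=-7/2, Δ1=5/3, Δ2=-1, Δ3=1
row 1: diag=10, rhs=31; c'=3/10, d'=31/10
row 2: denom=10−3·3/10=91/10; d'=(-16−3·31/10)/(91/10)=-253/91
row 3: denom=10−2·20/91=870/91; d'=(12−2·-253/91)/(870/91)=799/435
back: M3=799/435
back: M2=-253/91−20/91·799/435=-277/87
back: M1=31/10−3/10·-277/87=588/145
M: M0=0, M1=588/145, M2=-277/87, M3=799/435, M4=0
seg 0: a=3, c=M0/2=0, d=(M1−M0)/(6·2)=49/145, b=Δ0−h0·(2M0+M1)/6=-1407/290
seg 1: a=-4, c=M1/2=294/145, d=(M2−M1)/(6·3)=-3149/7830, b=Δ1−h1·(2M1+M2)/6=-231/290
seg 2: a=1, c=M2/2=-277/174, d=(M3−M2)/(6·2)=182/435, b=Δ2−h2·(2M2+M3)/6=74/145
seg 3: a=-1, c=M3/2=799/870, d=(M4−M3)/(6·3)=-799/7830, b=Δ3−h3·(2M3+M4)/6=-364/435
t_q=13/2 → seg 2, τ=3/2; S=1+74/145·τ+-277/174·τ²+182/435·τ³=-469/1160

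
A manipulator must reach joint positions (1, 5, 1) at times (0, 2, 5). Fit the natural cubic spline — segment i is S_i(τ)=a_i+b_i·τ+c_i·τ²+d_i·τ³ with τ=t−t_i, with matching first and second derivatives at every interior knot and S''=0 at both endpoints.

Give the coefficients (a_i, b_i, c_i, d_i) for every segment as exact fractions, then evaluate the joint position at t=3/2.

Δ: Δ0=2, Δ1=-4/3
row 1: diag=10, rhs=-20; c'=3/10, d'=-2
back: M1=-2
M: M0=0, M1=-2, M2=0
seg 0: a=1, c=M0/2=0, d=(M1−M0)/(6·2)=-1/6, b=Δ0−h0·(2M0+M1)/6=8/3
seg 1: a=5, c=M1/2=-1, d=(M2−M1)/(6·3)=1/9, b=Δ1−h1·(2M1+M2)/6=2/3
t_q=3/2 → seg 0, τ=3/2; S=1+8/3·τ+0·τ²+-1/6·τ³=71/16

  seg 0: a=1 b=8/3 c=0 d=-1/6
  seg 1: a=5 b=2/3 c=-1 d=1/9
S(3/2) = 71/16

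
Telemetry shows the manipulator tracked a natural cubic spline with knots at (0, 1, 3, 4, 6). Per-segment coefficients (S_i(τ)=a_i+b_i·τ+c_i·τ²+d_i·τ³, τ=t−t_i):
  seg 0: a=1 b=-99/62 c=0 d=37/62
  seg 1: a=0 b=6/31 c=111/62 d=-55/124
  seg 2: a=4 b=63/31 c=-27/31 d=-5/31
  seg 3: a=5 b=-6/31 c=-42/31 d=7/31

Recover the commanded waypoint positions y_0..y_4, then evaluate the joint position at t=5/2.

y_0 = S_0(0) = a_0 = 1
y_1 = S_1(0) = a_1 = 0
y_2 = S_2(0) = a_2 = 4
y_3 = S_3(0) = a_3 = 5
y_4 = S_3(2) = 1
t_q=5/2 is in segment 1 (τ=3/2); S_1(τ)=2799/992

y_0=1 y_1=0 y_2=4 y_3=5 y_4=1
S(5/2) = 2799/992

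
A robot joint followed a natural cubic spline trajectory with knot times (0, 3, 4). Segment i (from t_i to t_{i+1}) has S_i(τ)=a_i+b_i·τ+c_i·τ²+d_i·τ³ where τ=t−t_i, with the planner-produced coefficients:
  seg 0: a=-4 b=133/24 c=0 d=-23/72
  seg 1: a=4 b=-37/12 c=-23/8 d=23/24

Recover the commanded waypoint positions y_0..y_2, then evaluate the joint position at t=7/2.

y_0 = S_0(0) = a_0 = -4
y_1 = S_1(0) = a_1 = 4
y_2 = S_1(1) = -1
t_q=7/2 is in segment 1 (τ=1/2); S_1(τ)=119/64

y_0=-4 y_1=4 y_2=-1
S(7/2) = 119/64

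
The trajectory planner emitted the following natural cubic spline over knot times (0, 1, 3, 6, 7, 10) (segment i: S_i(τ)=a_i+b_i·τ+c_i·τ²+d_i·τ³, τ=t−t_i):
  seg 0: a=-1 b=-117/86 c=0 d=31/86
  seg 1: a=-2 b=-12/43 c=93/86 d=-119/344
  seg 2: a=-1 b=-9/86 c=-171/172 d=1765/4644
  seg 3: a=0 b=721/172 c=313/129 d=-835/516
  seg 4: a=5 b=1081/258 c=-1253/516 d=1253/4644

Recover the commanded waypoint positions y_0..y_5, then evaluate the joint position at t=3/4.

y_0=-1 y_1=-2 y_2=-1 y_3=0 y_4=5 y_5=3
S(3/4) = -10283/5504

y_0 = S_0(0) = a_0 = -1
y_1 = S_1(0) = a_1 = -2
y_2 = S_2(0) = a_2 = -1
y_3 = S_3(0) = a_3 = 0
y_4 = S_4(0) = a_4 = 5
y_5 = S_4(3) = 3
t_q=3/4 is in segment 0 (τ=3/4); S_0(τ)=-10283/5504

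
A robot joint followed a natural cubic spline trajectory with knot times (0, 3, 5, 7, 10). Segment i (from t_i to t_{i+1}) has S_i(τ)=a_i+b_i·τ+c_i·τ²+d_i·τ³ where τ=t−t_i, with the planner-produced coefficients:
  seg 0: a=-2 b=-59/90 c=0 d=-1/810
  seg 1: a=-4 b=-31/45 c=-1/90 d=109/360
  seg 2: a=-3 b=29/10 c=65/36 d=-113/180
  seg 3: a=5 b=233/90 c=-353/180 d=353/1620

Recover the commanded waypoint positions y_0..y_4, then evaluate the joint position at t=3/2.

y_0 = S_0(0) = a_0 = -2
y_1 = S_1(0) = a_1 = -4
y_2 = S_2(0) = a_2 = -3
y_3 = S_3(0) = a_3 = 5
y_4 = S_3(3) = 1
t_q=3/2 is in segment 0 (τ=3/2); S_0(τ)=-239/80

y_0=-2 y_1=-4 y_2=-3 y_3=5 y_4=1
S(3/2) = -239/80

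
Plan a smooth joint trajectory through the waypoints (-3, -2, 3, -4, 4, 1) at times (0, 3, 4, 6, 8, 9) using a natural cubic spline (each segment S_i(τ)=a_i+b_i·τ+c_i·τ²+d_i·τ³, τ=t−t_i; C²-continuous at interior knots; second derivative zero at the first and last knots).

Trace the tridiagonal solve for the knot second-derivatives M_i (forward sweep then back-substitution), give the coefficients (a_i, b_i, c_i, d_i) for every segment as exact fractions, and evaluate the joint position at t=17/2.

Δ: Δ0=1/3, Δ1=5, Δ2=-7/2, Δ3=4, Δ4=-3
row 1: diag=8, rhs=28; c'=1/8, d'=7/2
row 2: denom=6−1·1/8=47/8; d'=(-51−1·7/2)/(47/8)=-436/47
row 3: denom=8−2·16/47=344/47; d'=(45−2·-436/47)/(344/47)=2987/344
row 4: denom=6−2·47/172=469/86; d'=(-42−2·2987/344)/(469/86)=-10211/938
back: M4=-10211/938
back: M3=2987/344−47/172·-10211/938=10935/938
back: M2=-436/47−16/47·10935/938=-6212/469
back: M1=7/2−1/8·-6212/469=2418/469
M: M0=0, M1=2418/469, M2=-6212/469, M3=10935/938, M4=-10211/938, M5=0
seg 0: a=-3, c=M0/2=0, d=(M1−M0)/(6·3)=403/1407, b=Δ0−h0·(2M0+M1)/6=-3158/1407
seg 1: a=-2, c=M1/2=1209/469, d=(M2−M1)/(6·1)=-4315/1407, b=Δ1−h1·(2M1+M2)/6=7723/1407
seg 2: a=3, c=M2/2=-3106/469, d=(M3−M2)/(6·2)=3337/1608, b=Δ2−h2·(2M2+M3)/6=2032/1407
seg 3: a=-4, c=M3/2=10935/1876, d=(M4−M3)/(6·2)=-10573/5628, b=Δ3−h3·(2M3+M4)/6=-403/2814
seg 4: a=4, c=M4/2=-10211/1876, d=(M5−M4)/(6·1)=10211/5628, b=Δ4−h4·(2M4+M5)/6=1769/2814
t_q=17/2 → seg 4, τ=1/2; S=4+1769/2814·τ+-10211/1876·τ²+10211/5628·τ³=47731/15008

  seg 0: a=-3 b=-3158/1407 c=0 d=403/1407
  seg 1: a=-2 b=7723/1407 c=1209/469 d=-4315/1407
  seg 2: a=3 b=2032/1407 c=-3106/469 d=3337/1608
  seg 3: a=-4 b=-403/2814 c=10935/1876 d=-10573/5628
  seg 4: a=4 b=1769/2814 c=-10211/1876 d=10211/5628
S(17/2) = 47731/15008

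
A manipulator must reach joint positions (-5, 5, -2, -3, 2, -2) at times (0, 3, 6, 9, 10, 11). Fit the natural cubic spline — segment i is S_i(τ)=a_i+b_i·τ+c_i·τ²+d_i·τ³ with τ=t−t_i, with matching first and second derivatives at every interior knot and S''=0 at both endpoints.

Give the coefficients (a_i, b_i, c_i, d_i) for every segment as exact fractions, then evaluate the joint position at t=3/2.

Δ: Δ0=10/3, Δ1=-7/3, Δ2=-1/3, Δ3=5, Δ4=-4
row 1: diag=12, rhs=-34; c'=1/4, d'=-17/6
row 2: denom=12−3·1/4=45/4; d'=(12−3·-17/6)/(45/4)=82/45
row 3: denom=8−3·4/15=36/5; d'=(32−3·82/45)/(36/5)=199/54
row 4: denom=4−1·5/36=139/36; d'=(-54−1·199/54)/(139/36)=-6230/417
back: M4=-6230/417
back: M3=199/54−5/36·-6230/417=2402/417
back: M2=82/45−4/15·2402/417=358/1251
back: M1=-17/6−1/4·358/1251=-3634/1251
M: M0=0, M1=-3634/1251, M2=358/1251, M3=2402/417, M4=-6230/417, M5=0
seg 0: a=-5, c=M0/2=0, d=(M1−M0)/(6·3)=-1817/11259, b=Δ0−h0·(2M0+M1)/6=5987/1251
seg 1: a=5, c=M1/2=-1817/1251, d=(M2−M1)/(6·3)=1996/11259, b=Δ1−h1·(2M1+M2)/6=536/1251
seg 2: a=-2, c=M2/2=179/1251, d=(M3−M2)/(6·3)=3424/11259, b=Δ2−h2·(2M2+M3)/6=-4378/1251
seg 3: a=-3, c=M3/2=1201/417, d=(M4−M3)/(6·1)=-4316/1251, b=Δ3−h3·(2M3+M4)/6=6968/1251
seg 4: a=2, c=M4/2=-3115/417, d=(M5−M4)/(6·1)=3115/1251, b=Δ4−h4·(2M4+M5)/6=1226/1251
t_q=3/2 → seg 0, τ=3/2; S=-5+5987/1251·τ+0·τ²+-1817/11259·τ³=1817/1112

  seg 0: a=-5 b=5987/1251 c=0 d=-1817/11259
  seg 1: a=5 b=536/1251 c=-1817/1251 d=1996/11259
  seg 2: a=-2 b=-4378/1251 c=179/1251 d=3424/11259
  seg 3: a=-3 b=6968/1251 c=1201/417 d=-4316/1251
  seg 4: a=2 b=1226/1251 c=-3115/417 d=3115/1251
S(3/2) = 1817/1112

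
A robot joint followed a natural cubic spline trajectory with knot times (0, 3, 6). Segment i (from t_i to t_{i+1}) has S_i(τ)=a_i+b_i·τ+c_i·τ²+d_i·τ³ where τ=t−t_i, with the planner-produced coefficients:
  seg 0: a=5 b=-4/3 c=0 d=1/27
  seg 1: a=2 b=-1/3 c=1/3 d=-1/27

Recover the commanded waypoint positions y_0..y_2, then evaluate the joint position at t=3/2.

y_0 = S_0(0) = a_0 = 5
y_1 = S_1(0) = a_1 = 2
y_2 = S_1(3) = 3
t_q=3/2 is in segment 0 (τ=3/2); S_0(τ)=25/8

y_0=5 y_1=2 y_2=3
S(3/2) = 25/8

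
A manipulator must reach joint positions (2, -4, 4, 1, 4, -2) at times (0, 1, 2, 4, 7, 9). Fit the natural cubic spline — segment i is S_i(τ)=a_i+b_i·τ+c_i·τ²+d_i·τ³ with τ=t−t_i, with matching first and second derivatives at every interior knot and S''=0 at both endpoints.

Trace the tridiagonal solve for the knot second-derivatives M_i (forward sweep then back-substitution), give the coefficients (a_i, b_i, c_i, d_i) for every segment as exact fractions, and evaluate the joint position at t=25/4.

Δ: Δ0=-6, Δ1=8, Δ2=-3/2, Δ3=1, Δ4=-3
row 1: diag=4, rhs=84; c'=1/4, d'=21
row 2: denom=6−1·1/4=23/4; d'=(-57−1·21)/(23/4)=-312/23
row 3: denom=10−2·8/23=214/23; d'=(15−2·-312/23)/(214/23)=969/214
row 4: denom=10−3·69/214=1933/214; d'=(-24−3·969/214)/(1933/214)=-8043/1933
back: M4=-8043/1933
back: M3=969/214−69/214·-8043/1933=11346/1933
back: M2=-312/23−8/23·11346/1933=-30168/1933
back: M1=21−1/4·-30168/1933=48135/1933
M: M0=0, M1=48135/1933, M2=-30168/1933, M3=11346/1933, M4=-8043/1933, M5=0
seg 0: a=2, c=M0/2=0, d=(M1−M0)/(6·1)=16045/3866, b=Δ0−h0·(2M0+M1)/6=-39241/3866
seg 1: a=-4, c=M1/2=48135/3866, d=(M2−M1)/(6·1)=-26101/3866, b=Δ1−h1·(2M1+M2)/6=4447/1933
seg 2: a=4, c=M2/2=-15084/1933, d=(M3−M2)/(6·2)=6919/3866, b=Δ2−h2·(2M2+M3)/6=26861/3866
seg 3: a=1, c=M3/2=5673/1933, d=(M4−M3)/(6·3)=-6463/11598, b=Δ3−h3·(2M3+M4)/6=-10783/3866
seg 4: a=4, c=M4/2=-8043/3866, d=(M5−M4)/(6·2)=2681/7732, b=Δ4−h4·(2M4+M5)/6=-437/1933
t_q=25/4 → seg 3, τ=9/4; S=1+-10783/3866·τ+5673/1933·τ²+-6463/11598·τ³=800267/247424

  seg 0: a=2 b=-39241/3866 c=0 d=16045/3866
  seg 1: a=-4 b=4447/1933 c=48135/3866 d=-26101/3866
  seg 2: a=4 b=26861/3866 c=-15084/1933 d=6919/3866
  seg 3: a=1 b=-10783/3866 c=5673/1933 d=-6463/11598
  seg 4: a=4 b=-437/1933 c=-8043/3866 d=2681/7732
S(25/4) = 800267/247424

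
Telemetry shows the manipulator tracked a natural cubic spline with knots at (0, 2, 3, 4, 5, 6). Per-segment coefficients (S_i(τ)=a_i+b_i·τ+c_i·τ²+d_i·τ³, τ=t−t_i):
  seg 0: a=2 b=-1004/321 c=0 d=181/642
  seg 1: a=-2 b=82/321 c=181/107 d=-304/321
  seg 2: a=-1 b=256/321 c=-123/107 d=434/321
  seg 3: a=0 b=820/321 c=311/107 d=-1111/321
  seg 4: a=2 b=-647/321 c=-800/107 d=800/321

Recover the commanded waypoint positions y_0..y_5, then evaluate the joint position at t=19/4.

y_0 = S_0(0) = a_0 = 2
y_1 = S_1(0) = a_1 = -2
y_2 = S_2(0) = a_2 = -1
y_3 = S_3(0) = a_3 = 0
y_4 = S_4(0) = a_4 = 2
y_5 = S_4(1) = -5
t_q=19/4 is in segment 3 (τ=3/4); S_3(τ)=14317/6848

y_0=2 y_1=-2 y_2=-1 y_3=0 y_4=2 y_5=-5
S(19/4) = 14317/6848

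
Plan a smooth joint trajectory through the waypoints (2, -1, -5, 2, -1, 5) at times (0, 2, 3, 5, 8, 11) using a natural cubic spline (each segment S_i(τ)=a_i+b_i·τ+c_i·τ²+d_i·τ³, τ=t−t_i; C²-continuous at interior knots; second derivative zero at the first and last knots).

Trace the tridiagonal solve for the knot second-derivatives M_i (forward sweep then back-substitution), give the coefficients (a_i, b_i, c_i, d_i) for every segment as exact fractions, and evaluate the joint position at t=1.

Δ: Δ0=-3/2, Δ1=-4, Δ2=7/2, Δ3=-1, Δ4=2
row 1: diag=6, rhs=-15; c'=1/6, d'=-5/2
row 2: denom=6−1·1/6=35/6; d'=(45−1·-5/2)/(35/6)=57/7
row 3: denom=10−2·12/35=326/35; d'=(-27−2·57/7)/(326/35)=-1515/326
row 4: denom=12−3·105/326=3597/326; d'=(18−3·-1515/326)/(3597/326)=3471/1199
back: M4=3471/1199
back: M3=-1515/326−105/326·3471/1199=-6690/1199
back: M2=57/7−12/35·-6690/1199=12057/1199
back: M1=-5/2−1/6·12057/1199=-5007/1199
M: M0=0, M1=-5007/1199, M2=12057/1199, M3=-6690/1199, M4=3471/1199, M5=0
seg 0: a=2, c=M0/2=0, d=(M1−M0)/(6·2)=-1669/4796, b=Δ0−h0·(2M0+M1)/6=-259/2398
seg 1: a=-1, c=M1/2=-5007/2398, d=(M2−M1)/(6·1)=2844/1199, b=Δ1−h1·(2M1+M2)/6=-10273/2398
seg 2: a=-5, c=M2/2=12057/2398, d=(M3−M2)/(6·2)=-6249/4796, b=Δ2−h2·(2M2+M3)/6=-293/218
seg 3: a=2, c=M3/2=-3345/1199, d=(M4−M3)/(6·3)=1129/2398, b=Δ3−h3·(2M3+M4)/6=7511/2398
seg 4: a=-1, c=M4/2=3471/2398, d=(M5−M4)/(6·3)=-1157/7194, b=Δ4−h4·(2M4+M5)/6=-1073/1199
t_q=1 → seg 0, τ=1; S=2+-259/2398·τ+0·τ²+-1669/4796·τ³=7405/4796

  seg 0: a=2 b=-259/2398 c=0 d=-1669/4796
  seg 1: a=-1 b=-10273/2398 c=-5007/2398 d=2844/1199
  seg 2: a=-5 b=-293/218 c=12057/2398 d=-6249/4796
  seg 3: a=2 b=7511/2398 c=-3345/1199 d=1129/2398
  seg 4: a=-1 b=-1073/1199 c=3471/2398 d=-1157/7194
S(1) = 7405/4796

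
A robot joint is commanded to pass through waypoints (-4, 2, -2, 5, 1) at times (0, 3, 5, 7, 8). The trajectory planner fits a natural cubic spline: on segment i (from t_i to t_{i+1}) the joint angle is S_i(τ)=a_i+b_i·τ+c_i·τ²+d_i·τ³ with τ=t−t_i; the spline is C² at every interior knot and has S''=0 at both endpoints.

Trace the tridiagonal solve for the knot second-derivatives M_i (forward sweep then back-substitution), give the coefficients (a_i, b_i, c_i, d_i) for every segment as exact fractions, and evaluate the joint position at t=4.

Δ: Δ0=2, Δ1=-2, Δ2=7/2, Δ3=-4
row 1: diag=10, rhs=-24; c'=1/5, d'=-12/5
row 2: denom=8−2·1/5=38/5; d'=(33−2·-12/5)/(38/5)=189/38
row 3: denom=6−2·5/19=104/19; d'=(-45−2·189/38)/(104/19)=-261/26
back: M3=-261/26
back: M2=189/38−5/19·-261/26=99/13
back: M1=-12/5−1/5·99/13=-51/13
M: M0=0, M1=-51/13, M2=99/13, M3=-261/26, M4=0
seg 0: a=-4, c=M0/2=0, d=(M1−M0)/(6·3)=-17/78, b=Δ0−h0·(2M0+M1)/6=103/26
seg 1: a=2, c=M1/2=-51/26, d=(M2−M1)/(6·2)=25/26, b=Δ1−h1·(2M1+M2)/6=-25/13
seg 2: a=-2, c=M2/2=99/26, d=(M3−M2)/(6·2)=-153/104, b=Δ2−h2·(2M2+M3)/6=23/13
seg 3: a=5, c=M3/2=-261/52, d=(M4−M3)/(6·1)=87/52, b=Δ3−h3·(2M3+M4)/6=-17/26
t_q=4 → seg 1, τ=1; S=2+-25/13·τ+-51/26·τ²+25/26·τ³=-12/13

  seg 0: a=-4 b=103/26 c=0 d=-17/78
  seg 1: a=2 b=-25/13 c=-51/26 d=25/26
  seg 2: a=-2 b=23/13 c=99/26 d=-153/104
  seg 3: a=5 b=-17/26 c=-261/52 d=87/52
S(4) = -12/13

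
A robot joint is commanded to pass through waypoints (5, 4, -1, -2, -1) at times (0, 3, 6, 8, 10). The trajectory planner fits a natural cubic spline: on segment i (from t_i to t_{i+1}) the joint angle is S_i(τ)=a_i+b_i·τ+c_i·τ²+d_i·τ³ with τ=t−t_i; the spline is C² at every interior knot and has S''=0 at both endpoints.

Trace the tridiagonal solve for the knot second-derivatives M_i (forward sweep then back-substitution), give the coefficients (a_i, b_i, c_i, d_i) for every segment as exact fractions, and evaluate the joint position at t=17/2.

  seg 0: a=5 b=3/28 c=0 d=-37/756
  seg 1: a=4 b=-17/14 c=-37/84 d=73/756
  seg 2: a=-1 b=-5/4 c=3/7 d=-3/112
  seg 3: a=-2 b=1/7 c=15/56 d=-5/112
S(17/2) = -239/128

Δ: Δ0=-1/3, Δ1=-5/3, Δ2=-1/2, Δ3=1/2
row 1: diag=12, rhs=-8; c'=1/4, d'=-2/3
row 2: denom=10−3·1/4=37/4; d'=(7−3·-2/3)/(37/4)=36/37
row 3: denom=8−2·8/37=280/37; d'=(6−2·36/37)/(280/37)=15/28
back: M3=15/28
back: M2=36/37−8/37·15/28=6/7
back: M1=-2/3−1/4·6/7=-37/42
M: M0=0, M1=-37/42, M2=6/7, M3=15/28, M4=0
seg 0: a=5, c=M0/2=0, d=(M1−M0)/(6·3)=-37/756, b=Δ0−h0·(2M0+M1)/6=3/28
seg 1: a=4, c=M1/2=-37/84, d=(M2−M1)/(6·3)=73/756, b=Δ1−h1·(2M1+M2)/6=-17/14
seg 2: a=-1, c=M2/2=3/7, d=(M3−M2)/(6·2)=-3/112, b=Δ2−h2·(2M2+M3)/6=-5/4
seg 3: a=-2, c=M3/2=15/56, d=(M4−M3)/(6·2)=-5/112, b=Δ3−h3·(2M3+M4)/6=1/7
t_q=17/2 → seg 3, τ=1/2; S=-2+1/7·τ+15/56·τ²+-5/112·τ³=-239/128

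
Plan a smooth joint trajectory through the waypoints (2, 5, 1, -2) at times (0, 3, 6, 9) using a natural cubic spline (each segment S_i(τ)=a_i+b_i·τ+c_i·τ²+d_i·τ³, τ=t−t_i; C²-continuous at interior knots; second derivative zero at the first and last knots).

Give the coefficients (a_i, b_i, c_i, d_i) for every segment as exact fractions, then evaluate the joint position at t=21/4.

Δ: Δ0=1, Δ1=-4/3, Δ2=-1
row 1: diag=12, rhs=-14; c'=1/4, d'=-7/6
row 2: denom=12−3·1/4=45/4; d'=(2−3·-7/6)/(45/4)=22/45
back: M2=22/45
back: M1=-7/6−1/4·22/45=-58/45
M: M0=0, M1=-58/45, M2=22/45, M3=0
seg 0: a=2, c=M0/2=0, d=(M1−M0)/(6·3)=-29/405, b=Δ0−h0·(2M0+M1)/6=74/45
seg 1: a=5, c=M1/2=-29/45, d=(M2−M1)/(6·3)=8/81, b=Δ1−h1·(2M1+M2)/6=-13/45
seg 2: a=1, c=M2/2=11/45, d=(M3−M2)/(6·3)=-11/405, b=Δ2−h2·(2M2+M3)/6=-67/45
t_q=21/4 → seg 1, τ=9/4; S=5+-13/45·τ+-29/45·τ²+8/81·τ³=177/80

  seg 0: a=2 b=74/45 c=0 d=-29/405
  seg 1: a=5 b=-13/45 c=-29/45 d=8/81
  seg 2: a=1 b=-67/45 c=11/45 d=-11/405
S(21/4) = 177/80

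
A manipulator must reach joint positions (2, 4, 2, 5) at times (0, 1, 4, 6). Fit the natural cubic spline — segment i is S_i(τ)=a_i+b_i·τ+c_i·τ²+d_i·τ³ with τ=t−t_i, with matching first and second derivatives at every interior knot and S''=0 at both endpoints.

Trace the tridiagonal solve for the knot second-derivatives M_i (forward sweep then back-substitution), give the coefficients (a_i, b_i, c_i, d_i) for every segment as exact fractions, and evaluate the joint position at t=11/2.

  seg 0: a=2 b=1051/426 c=0 d=-199/426
  seg 1: a=4 b=227/213 c=-199/142 d=39/142
  seg 2: a=2 b=31/426 c=76/71 d=-38/213
S(11/2) = 278/71

Δ: Δ0=2, Δ1=-2/3, Δ2=3/2
row 1: diag=8, rhs=-16; c'=3/8, d'=-2
row 2: denom=10−3·3/8=71/8; d'=(13−3·-2)/(71/8)=152/71
back: M2=152/71
back: M1=-2−3/8·152/71=-199/71
M: M0=0, M1=-199/71, M2=152/71, M3=0
seg 0: a=2, c=M0/2=0, d=(M1−M0)/(6·1)=-199/426, b=Δ0−h0·(2M0+M1)/6=1051/426
seg 1: a=4, c=M1/2=-199/142, d=(M2−M1)/(6·3)=39/142, b=Δ1−h1·(2M1+M2)/6=227/213
seg 2: a=2, c=M2/2=76/71, d=(M3−M2)/(6·2)=-38/213, b=Δ2−h2·(2M2+M3)/6=31/426
t_q=11/2 → seg 2, τ=3/2; S=2+31/426·τ+76/71·τ²+-38/213·τ³=278/71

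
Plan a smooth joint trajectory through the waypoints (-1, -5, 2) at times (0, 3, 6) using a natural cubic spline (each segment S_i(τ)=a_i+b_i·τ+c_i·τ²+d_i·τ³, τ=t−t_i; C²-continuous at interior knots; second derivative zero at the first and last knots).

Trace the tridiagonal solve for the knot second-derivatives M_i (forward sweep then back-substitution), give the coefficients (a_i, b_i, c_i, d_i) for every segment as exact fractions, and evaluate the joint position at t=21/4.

Δ: Δ0=-4/3, Δ1=7/3
row 1: diag=12, rhs=22; c'=1/4, d'=11/6
back: M1=11/6
M: M0=0, M1=11/6, M2=0
seg 0: a=-1, c=M0/2=0, d=(M1−M0)/(6·3)=11/108, b=Δ0−h0·(2M0+M1)/6=-9/4
seg 1: a=-5, c=M1/2=11/12, d=(M2−M1)/(6·3)=-11/108, b=Δ1−h1·(2M1+M2)/6=1/2
t_q=21/4 → seg 1, τ=9/4; S=-5+1/2·τ+11/12·τ²+-11/108·τ³=-101/256

  seg 0: a=-1 b=-9/4 c=0 d=11/108
  seg 1: a=-5 b=1/2 c=11/12 d=-11/108
S(21/4) = -101/256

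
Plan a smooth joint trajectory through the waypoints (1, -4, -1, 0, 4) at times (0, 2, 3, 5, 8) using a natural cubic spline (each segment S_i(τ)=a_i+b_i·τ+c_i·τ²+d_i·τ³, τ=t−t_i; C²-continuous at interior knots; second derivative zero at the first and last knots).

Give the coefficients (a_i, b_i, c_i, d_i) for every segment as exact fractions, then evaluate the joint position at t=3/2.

Δ: Δ0=-5/2, Δ1=3, Δ2=1/2, Δ3=4/3
row 1: diag=6, rhs=33; c'=1/6, d'=11/2
row 2: denom=6−1·1/6=35/6; d'=(-15−1·11/2)/(35/6)=-123/35
row 3: denom=10−2·12/35=326/35; d'=(5−2·-123/35)/(326/35)=421/326
back: M3=421/326
back: M2=-123/35−12/35·421/326=-645/163
back: M1=11/2−1/6·-645/163=1004/163
M: M0=0, M1=1004/163, M2=-645/163, M3=421/326, M4=0
seg 0: a=1, c=M0/2=0, d=(M1−M0)/(6·2)=251/489, b=Δ0−h0·(2M0+M1)/6=-4453/978
seg 1: a=-4, c=M1/2=502/163, d=(M2−M1)/(6·1)=-1649/978, b=Δ1−h1·(2M1+M2)/6=1571/978
seg 2: a=-1, c=M2/2=-645/326, d=(M3−M2)/(6·2)=1711/3912, b=Δ2−h2·(2M2+M3)/6=1324/489
seg 3: a=0, c=M3/2=421/652, d=(M4−M3)/(6·3)=-421/5868, b=Δ3−h3·(2M3+M4)/6=41/978
t_q=3/2 → seg 0, τ=3/2; S=1+-4453/978·τ+0·τ²+251/489·τ³=-5343/1304

  seg 0: a=1 b=-4453/978 c=0 d=251/489
  seg 1: a=-4 b=1571/978 c=502/163 d=-1649/978
  seg 2: a=-1 b=1324/489 c=-645/326 d=1711/3912
  seg 3: a=0 b=41/978 c=421/652 d=-421/5868
S(3/2) = -5343/1304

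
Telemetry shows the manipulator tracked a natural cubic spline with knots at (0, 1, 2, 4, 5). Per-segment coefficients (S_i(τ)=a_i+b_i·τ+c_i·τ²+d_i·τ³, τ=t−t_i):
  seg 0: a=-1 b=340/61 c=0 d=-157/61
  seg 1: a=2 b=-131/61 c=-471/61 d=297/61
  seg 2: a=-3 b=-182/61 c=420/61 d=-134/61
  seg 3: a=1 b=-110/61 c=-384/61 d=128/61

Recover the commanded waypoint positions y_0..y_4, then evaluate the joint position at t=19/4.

y_0 = S_0(0) = a_0 = -1
y_1 = S_1(0) = a_1 = 2
y_2 = S_2(0) = a_2 = -3
y_3 = S_3(0) = a_3 = 1
y_4 = S_3(1) = -5
t_q=19/4 is in segment 3 (τ=3/4); S_3(τ)=-367/122

y_0=-1 y_1=2 y_2=-3 y_3=1 y_4=-5
S(19/4) = -367/122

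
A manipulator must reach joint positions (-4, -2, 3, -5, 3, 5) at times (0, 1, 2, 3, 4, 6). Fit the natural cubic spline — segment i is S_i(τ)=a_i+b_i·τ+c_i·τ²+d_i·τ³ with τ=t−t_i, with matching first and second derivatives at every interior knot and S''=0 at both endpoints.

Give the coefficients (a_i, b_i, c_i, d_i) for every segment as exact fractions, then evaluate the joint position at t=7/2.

Δ: Δ0=2, Δ1=5, Δ2=-8, Δ3=8, Δ4=1
row 1: diag=4, rhs=18; c'=1/4, d'=9/2
row 2: denom=4−1·1/4=15/4; d'=(-78−1·9/2)/(15/4)=-22
row 3: denom=4−1·4/15=56/15; d'=(96−1·-22)/(56/15)=885/28
row 4: denom=6−1·15/56=321/56; d'=(-42−1·885/28)/(321/56)=-1374/107
back: M4=-1374/107
back: M3=885/28−15/56·-1374/107=3750/107
back: M2=-22−4/15·3750/107=-3354/107
back: M1=9/2−1/4·-3354/107=1320/107
M: M0=0, M1=1320/107, M2=-3354/107, M3=3750/107, M4=-1374/107, M5=0
seg 0: a=-4, c=M0/2=0, d=(M1−M0)/(6·1)=220/107, b=Δ0−h0·(2M0+M1)/6=-6/107
seg 1: a=-2, c=M1/2=660/107, d=(M2−M1)/(6·1)=-779/107, b=Δ1−h1·(2M1+M2)/6=654/107
seg 2: a=3, c=M2/2=-1677/107, d=(M3−M2)/(6·1)=1184/107, b=Δ2−h2·(2M2+M3)/6=-363/107
seg 3: a=-5, c=M3/2=1875/107, d=(M4−M3)/(6·1)=-854/107, b=Δ3−h3·(2M3+M4)/6=-165/107
seg 4: a=3, c=M4/2=-687/107, d=(M5−M4)/(6·2)=229/214, b=Δ4−h4·(2M4+M5)/6=1023/107
t_q=7/2 → seg 3, τ=1/2; S=-5+-165/107·τ+1875/107·τ²+-854/107·τ³=-511/214

  seg 0: a=-4 b=-6/107 c=0 d=220/107
  seg 1: a=-2 b=654/107 c=660/107 d=-779/107
  seg 2: a=3 b=-363/107 c=-1677/107 d=1184/107
  seg 3: a=-5 b=-165/107 c=1875/107 d=-854/107
  seg 4: a=3 b=1023/107 c=-687/107 d=229/214
S(7/2) = -511/214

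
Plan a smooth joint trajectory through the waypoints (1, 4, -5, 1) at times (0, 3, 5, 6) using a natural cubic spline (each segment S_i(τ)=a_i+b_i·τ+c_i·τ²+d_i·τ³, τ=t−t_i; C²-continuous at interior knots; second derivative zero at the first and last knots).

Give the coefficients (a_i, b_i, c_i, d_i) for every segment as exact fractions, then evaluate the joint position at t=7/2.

  seg 0: a=1 b=109/28 c=0 d=-9/28
  seg 1: a=4 b=-67/14 c=-81/28 d=85/56
  seg 2: a=-5 b=13/7 c=87/14 d=-29/14
S(7/2) = 481/448

Δ: Δ0=1, Δ1=-9/2, Δ2=6
row 1: diag=10, rhs=-33; c'=1/5, d'=-33/10
row 2: denom=6−2·1/5=28/5; d'=(63−2·-33/10)/(28/5)=87/7
back: M2=87/7
back: M1=-33/10−1/5·87/7=-81/14
M: M0=0, M1=-81/14, M2=87/7, M3=0
seg 0: a=1, c=M0/2=0, d=(M1−M0)/(6·3)=-9/28, b=Δ0−h0·(2M0+M1)/6=109/28
seg 1: a=4, c=M1/2=-81/28, d=(M2−M1)/(6·2)=85/56, b=Δ1−h1·(2M1+M2)/6=-67/14
seg 2: a=-5, c=M2/2=87/14, d=(M3−M2)/(6·1)=-29/14, b=Δ2−h2·(2M2+M3)/6=13/7
t_q=7/2 → seg 1, τ=1/2; S=4+-67/14·τ+-81/28·τ²+85/56·τ³=481/448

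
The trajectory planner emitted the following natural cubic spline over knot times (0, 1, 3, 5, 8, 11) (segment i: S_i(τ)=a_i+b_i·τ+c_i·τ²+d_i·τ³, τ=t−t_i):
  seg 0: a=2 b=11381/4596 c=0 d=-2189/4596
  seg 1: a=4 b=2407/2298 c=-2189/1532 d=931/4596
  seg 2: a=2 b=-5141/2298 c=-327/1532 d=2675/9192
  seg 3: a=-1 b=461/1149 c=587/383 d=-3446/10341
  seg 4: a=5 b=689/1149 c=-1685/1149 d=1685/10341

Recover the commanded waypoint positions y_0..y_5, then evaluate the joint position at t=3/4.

y_0=2 y_1=4 y_2=2 y_3=-1 y_4=5 y_5=-2
S(3/4) = 358491/98048

y_0 = S_0(0) = a_0 = 2
y_1 = S_1(0) = a_1 = 4
y_2 = S_2(0) = a_2 = 2
y_3 = S_3(0) = a_3 = -1
y_4 = S_4(0) = a_4 = 5
y_5 = S_4(3) = -2
t_q=3/4 is in segment 0 (τ=3/4); S_0(τ)=358491/98048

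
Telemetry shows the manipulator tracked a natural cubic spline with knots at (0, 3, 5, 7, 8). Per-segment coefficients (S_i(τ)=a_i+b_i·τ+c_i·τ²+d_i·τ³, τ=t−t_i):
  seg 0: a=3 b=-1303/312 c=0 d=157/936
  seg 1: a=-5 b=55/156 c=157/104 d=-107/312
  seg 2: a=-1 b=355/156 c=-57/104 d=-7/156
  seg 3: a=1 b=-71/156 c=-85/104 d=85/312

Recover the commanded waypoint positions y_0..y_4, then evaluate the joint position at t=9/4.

y_0=3 y_1=-5 y_2=-1 y_3=1 y_4=0
S(9/4) = -29859/6656

y_0 = S_0(0) = a_0 = 3
y_1 = S_1(0) = a_1 = -5
y_2 = S_2(0) = a_2 = -1
y_3 = S_3(0) = a_3 = 1
y_4 = S_3(1) = 0
t_q=9/4 is in segment 0 (τ=9/4); S_0(τ)=-29859/6656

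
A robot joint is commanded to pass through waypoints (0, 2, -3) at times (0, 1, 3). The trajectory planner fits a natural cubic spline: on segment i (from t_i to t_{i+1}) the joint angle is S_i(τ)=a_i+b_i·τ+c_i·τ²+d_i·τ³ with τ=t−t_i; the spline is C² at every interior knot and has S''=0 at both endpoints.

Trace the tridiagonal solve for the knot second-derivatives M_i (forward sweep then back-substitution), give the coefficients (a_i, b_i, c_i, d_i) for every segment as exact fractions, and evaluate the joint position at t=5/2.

Δ: Δ0=2, Δ1=-5/2
row 1: diag=6, rhs=-27; c'=1/3, d'=-9/2
back: M1=-9/2
M: M0=0, M1=-9/2, M2=0
seg 0: a=0, c=M0/2=0, d=(M1−M0)/(6·1)=-3/4, b=Δ0−h0·(2M0+M1)/6=11/4
seg 1: a=2, c=M1/2=-9/4, d=(M2−M1)/(6·2)=3/8, b=Δ1−h1·(2M1+M2)/6=1/2
t_q=5/2 → seg 1, τ=3/2; S=2+1/2·τ+-9/4·τ²+3/8·τ³=-67/64

  seg 0: a=0 b=11/4 c=0 d=-3/4
  seg 1: a=2 b=1/2 c=-9/4 d=3/8
S(5/2) = -67/64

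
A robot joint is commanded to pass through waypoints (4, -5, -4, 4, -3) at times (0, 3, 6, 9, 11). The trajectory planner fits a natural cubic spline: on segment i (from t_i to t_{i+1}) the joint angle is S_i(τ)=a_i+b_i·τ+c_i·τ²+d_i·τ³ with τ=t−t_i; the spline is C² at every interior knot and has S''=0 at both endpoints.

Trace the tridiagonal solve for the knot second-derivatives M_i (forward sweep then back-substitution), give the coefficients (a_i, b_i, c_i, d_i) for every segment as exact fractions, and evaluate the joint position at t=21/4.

  seg 0: a=4 b=-991/276 c=0 d=163/2484
  seg 1: a=-5 b=-251/138 c=163/276 d=35/828
  seg 2: a=-4 b=791/276 c=67/69 d=-859/2484
  seg 3: a=4 b=-89/138 c=-197/92 d=197/552
S(21/4) = -1439/256

Δ: Δ0=-3, Δ1=1/3, Δ2=8/3, Δ3=-7/2
row 1: diag=12, rhs=20; c'=1/4, d'=5/3
row 2: denom=12−3·1/4=45/4; d'=(14−3·5/3)/(45/4)=4/5
row 3: denom=10−3·4/15=46/5; d'=(-37−3·4/5)/(46/5)=-197/46
back: M3=-197/46
back: M2=4/5−4/15·-197/46=134/69
back: M1=5/3−1/4·134/69=163/138
M: M0=0, M1=163/138, M2=134/69, M3=-197/46, M4=0
seg 0: a=4, c=M0/2=0, d=(M1−M0)/(6·3)=163/2484, b=Δ0−h0·(2M0+M1)/6=-991/276
seg 1: a=-5, c=M1/2=163/276, d=(M2−M1)/(6·3)=35/828, b=Δ1−h1·(2M1+M2)/6=-251/138
seg 2: a=-4, c=M2/2=67/69, d=(M3−M2)/(6·3)=-859/2484, b=Δ2−h2·(2M2+M3)/6=791/276
seg 3: a=4, c=M3/2=-197/92, d=(M4−M3)/(6·2)=197/552, b=Δ3−h3·(2M3+M4)/6=-89/138
t_q=21/4 → seg 1, τ=9/4; S=-5+-251/138·τ+163/276·τ²+35/828·τ³=-1439/256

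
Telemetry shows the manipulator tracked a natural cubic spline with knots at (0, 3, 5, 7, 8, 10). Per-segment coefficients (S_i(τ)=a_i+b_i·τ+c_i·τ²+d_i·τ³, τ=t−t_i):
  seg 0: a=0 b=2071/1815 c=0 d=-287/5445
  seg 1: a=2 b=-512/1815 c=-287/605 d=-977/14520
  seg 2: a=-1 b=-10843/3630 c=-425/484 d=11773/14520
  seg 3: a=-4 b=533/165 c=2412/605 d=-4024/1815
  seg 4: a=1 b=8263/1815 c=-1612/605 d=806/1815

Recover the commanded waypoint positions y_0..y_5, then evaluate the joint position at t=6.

y_0=0 y_1=2 y_2=-1 y_3=-4 y_4=1 y_5=3
S(6) = -19623/4840

y_0 = S_0(0) = a_0 = 0
y_1 = S_1(0) = a_1 = 2
y_2 = S_2(0) = a_2 = -1
y_3 = S_3(0) = a_3 = -4
y_4 = S_4(0) = a_4 = 1
y_5 = S_4(2) = 3
t_q=6 is in segment 2 (τ=1); S_2(τ)=-19623/4840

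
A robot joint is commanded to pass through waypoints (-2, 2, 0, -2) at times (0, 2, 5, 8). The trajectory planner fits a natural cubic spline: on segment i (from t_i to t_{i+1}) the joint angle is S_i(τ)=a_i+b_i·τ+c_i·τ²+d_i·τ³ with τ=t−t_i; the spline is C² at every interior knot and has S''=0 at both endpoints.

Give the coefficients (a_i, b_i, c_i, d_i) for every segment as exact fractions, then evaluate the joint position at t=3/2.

  seg 0: a=-2 b=286/111 c=0 d=-16/111
  seg 1: a=2 b=94/111 c=-32/37 d=40/333
  seg 2: a=0 b=-122/111 c=8/37 d=-8/333
S(3/2) = 51/37

Δ: Δ0=2, Δ1=-2/3, Δ2=-2/3
row 1: diag=10, rhs=-16; c'=3/10, d'=-8/5
row 2: denom=12−3·3/10=111/10; d'=(0−3·-8/5)/(111/10)=16/37
back: M2=16/37
back: M1=-8/5−3/10·16/37=-64/37
M: M0=0, M1=-64/37, M2=16/37, M3=0
seg 0: a=-2, c=M0/2=0, d=(M1−M0)/(6·2)=-16/111, b=Δ0−h0·(2M0+M1)/6=286/111
seg 1: a=2, c=M1/2=-32/37, d=(M2−M1)/(6·3)=40/333, b=Δ1−h1·(2M1+M2)/6=94/111
seg 2: a=0, c=M2/2=8/37, d=(M3−M2)/(6·3)=-8/333, b=Δ2−h2·(2M2+M3)/6=-122/111
t_q=3/2 → seg 0, τ=3/2; S=-2+286/111·τ+0·τ²+-16/111·τ³=51/37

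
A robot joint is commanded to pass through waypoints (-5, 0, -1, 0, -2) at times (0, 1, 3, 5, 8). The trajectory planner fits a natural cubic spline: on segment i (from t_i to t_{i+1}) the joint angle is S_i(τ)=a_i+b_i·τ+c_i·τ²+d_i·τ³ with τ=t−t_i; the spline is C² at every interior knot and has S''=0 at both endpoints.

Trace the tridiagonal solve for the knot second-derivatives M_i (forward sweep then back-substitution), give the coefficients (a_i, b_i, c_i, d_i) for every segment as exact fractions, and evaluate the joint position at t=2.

Δ: Δ0=5, Δ1=-1/2, Δ2=1/2, Δ3=-2/3
row 1: diag=6, rhs=-33; c'=1/3, d'=-11/2
row 2: denom=8−2·1/3=22/3; d'=(6−2·-11/2)/(22/3)=51/22
row 3: denom=10−2·3/11=104/11; d'=(-7−2·51/22)/(104/11)=-16/13
back: M3=-16/13
back: M2=51/22−3/11·-16/13=69/26
back: M1=-11/2−1/3·69/26=-83/13
M: M0=0, M1=-83/13, M2=69/26, M3=-16/13, M4=0
seg 0: a=-5, c=M0/2=0, d=(M1−M0)/(6·1)=-83/78, b=Δ0−h0·(2M0+M1)/6=473/78
seg 1: a=0, c=M1/2=-83/26, d=(M2−M1)/(6·2)=235/312, b=Δ1−h1·(2M1+M2)/6=112/39
seg 2: a=-1, c=M2/2=69/52, d=(M3−M2)/(6·2)=-101/312, b=Δ2−h2·(2M2+M3)/6=-67/78
seg 3: a=0, c=M3/2=-8/13, d=(M4−M3)/(6·3)=8/117, b=Δ3−h3·(2M3+M4)/6=22/39
t_q=2 → seg 1, τ=1; S=0+112/39·τ+-83/26·τ²+235/312·τ³=45/104

  seg 0: a=-5 b=473/78 c=0 d=-83/78
  seg 1: a=0 b=112/39 c=-83/26 d=235/312
  seg 2: a=-1 b=-67/78 c=69/52 d=-101/312
  seg 3: a=0 b=22/39 c=-8/13 d=8/117
S(2) = 45/104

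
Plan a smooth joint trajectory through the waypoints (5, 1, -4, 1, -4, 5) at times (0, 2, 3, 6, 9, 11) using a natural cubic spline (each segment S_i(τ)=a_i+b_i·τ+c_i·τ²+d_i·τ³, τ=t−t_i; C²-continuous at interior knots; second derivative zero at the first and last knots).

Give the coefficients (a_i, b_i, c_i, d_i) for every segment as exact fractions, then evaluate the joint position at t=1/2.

  seg 0: a=5 b=-925/1559 c=0 d=-2193/6236
  seg 1: a=1 b=-7504/1559 c=-6579/3118 d=5997/3118
  seg 2: a=-4 b=-10175/3118 c=5706/1559 d=-56593/84186
  seg 3: a=1 b=852/1559 c=-22357/9354 d=46369/84186
  seg 4: a=-4 b=3359/3118 c=4002/1559 d=-667/1559
S(1/2) = 232447/49888

Δ: Δ0=-2, Δ1=-5, Δ2=5/3, Δ3=-5/3, Δ4=9/2
row 1: diag=6, rhs=-18; c'=1/6, d'=-3
row 2: denom=8−1·1/6=47/6; d'=(40−1·-3)/(47/6)=258/47
row 3: denom=12−3·18/47=510/47; d'=(-20−3·258/47)/(510/47)=-857/255
row 4: denom=10−3·47/170=1559/170; d'=(37−3·-857/255)/(1559/170)=8004/1559
back: M4=8004/1559
back: M3=-857/255−47/170·8004/1559=-22357/4677
back: M2=258/47−18/47·-22357/4677=11412/1559
back: M1=-3−1/6·11412/1559=-6579/1559
M: M0=0, M1=-6579/1559, M2=11412/1559, M3=-22357/4677, M4=8004/1559, M5=0
seg 0: a=5, c=M0/2=0, d=(M1−M0)/(6·2)=-2193/6236, b=Δ0−h0·(2M0+M1)/6=-925/1559
seg 1: a=1, c=M1/2=-6579/3118, d=(M2−M1)/(6·1)=5997/3118, b=Δ1−h1·(2M1+M2)/6=-7504/1559
seg 2: a=-4, c=M2/2=5706/1559, d=(M3−M2)/(6·3)=-56593/84186, b=Δ2−h2·(2M2+M3)/6=-10175/3118
seg 3: a=1, c=M3/2=-22357/9354, d=(M4−M3)/(6·3)=46369/84186, b=Δ3−h3·(2M3+M4)/6=852/1559
seg 4: a=-4, c=M4/2=4002/1559, d=(M5−M4)/(6·2)=-667/1559, b=Δ4−h4·(2M4+M5)/6=3359/3118
t_q=1/2 → seg 0, τ=1/2; S=5+-925/1559·τ+0·τ²+-2193/6236·τ³=232447/49888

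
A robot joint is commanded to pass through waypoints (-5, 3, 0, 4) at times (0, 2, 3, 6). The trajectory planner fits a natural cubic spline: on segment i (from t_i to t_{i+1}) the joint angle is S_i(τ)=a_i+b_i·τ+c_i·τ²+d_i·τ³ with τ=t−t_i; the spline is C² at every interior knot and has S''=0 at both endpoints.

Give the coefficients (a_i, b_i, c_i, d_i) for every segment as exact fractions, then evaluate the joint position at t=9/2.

  seg 0: a=-5 b=926/141 c=0 d=-181/282
  seg 1: a=3 b=-160/141 c=-181/47 d=280/141
  seg 2: a=0 b=-406/141 c=99/47 d=-11/47
S(9/2) = -139/376

Δ: Δ0=4, Δ1=-3, Δ2=4/3
row 1: diag=6, rhs=-42; c'=1/6, d'=-7
row 2: denom=8−1·1/6=47/6; d'=(26−1·-7)/(47/6)=198/47
back: M2=198/47
back: M1=-7−1/6·198/47=-362/47
M: M0=0, M1=-362/47, M2=198/47, M3=0
seg 0: a=-5, c=M0/2=0, d=(M1−M0)/(6·2)=-181/282, b=Δ0−h0·(2M0+M1)/6=926/141
seg 1: a=3, c=M1/2=-181/47, d=(M2−M1)/(6·1)=280/141, b=Δ1−h1·(2M1+M2)/6=-160/141
seg 2: a=0, c=M2/2=99/47, d=(M3−M2)/(6·3)=-11/47, b=Δ2−h2·(2M2+M3)/6=-406/141
t_q=9/2 → seg 2, τ=3/2; S=0+-406/141·τ+99/47·τ²+-11/47·τ³=-139/376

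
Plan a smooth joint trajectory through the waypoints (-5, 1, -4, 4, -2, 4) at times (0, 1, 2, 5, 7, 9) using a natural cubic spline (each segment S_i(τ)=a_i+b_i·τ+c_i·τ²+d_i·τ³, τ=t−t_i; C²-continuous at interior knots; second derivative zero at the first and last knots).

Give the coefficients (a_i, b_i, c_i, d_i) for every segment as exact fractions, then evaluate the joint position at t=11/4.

  seg 0: a=-5 b=14294/1551 c=0 d=-4988/1551
  seg 1: a=1 b=-670/1551 c=-4988/517 d=7879/1551
  seg 2: a=-4 b=-6961/1551 c=2891/517 d=-1658/1551
  seg 3: a=4 b=311/1551 c=-2083/517 d=3767/3102
  seg 4: a=-2 b=-2083/1551 c=1684/517 d=-842/1551
S(11/4) = -77287/16544

Δ: Δ0=6, Δ1=-5, Δ2=8/3, Δ3=-3, Δ4=3
row 1: diag=4, rhs=-66; c'=1/4, d'=-33/2
row 2: denom=8−1·1/4=31/4; d'=(46−1·-33/2)/(31/4)=250/31
row 3: denom=10−3·12/31=274/31; d'=(-34−3·250/31)/(274/31)=-902/137
row 4: denom=8−2·31/137=1034/137; d'=(36−2·-902/137)/(1034/137)=3368/517
back: M4=3368/517
back: M3=-902/137−31/137·3368/517=-4166/517
back: M2=250/31−12/31·-4166/517=5782/517
back: M1=-33/2−1/4·5782/517=-9976/517
M: M0=0, M1=-9976/517, M2=5782/517, M3=-4166/517, M4=3368/517, M5=0
seg 0: a=-5, c=M0/2=0, d=(M1−M0)/(6·1)=-4988/1551, b=Δ0−h0·(2M0+M1)/6=14294/1551
seg 1: a=1, c=M1/2=-4988/517, d=(M2−M1)/(6·1)=7879/1551, b=Δ1−h1·(2M1+M2)/6=-670/1551
seg 2: a=-4, c=M2/2=2891/517, d=(M3−M2)/(6·3)=-1658/1551, b=Δ2−h2·(2M2+M3)/6=-6961/1551
seg 3: a=4, c=M3/2=-2083/517, d=(M4−M3)/(6·2)=3767/3102, b=Δ3−h3·(2M3+M4)/6=311/1551
seg 4: a=-2, c=M4/2=1684/517, d=(M5−M4)/(6·2)=-842/1551, b=Δ4−h4·(2M4+M5)/6=-2083/1551
t_q=11/4 → seg 2, τ=3/4; S=-4+-6961/1551·τ+2891/517·τ²+-1658/1551·τ³=-77287/16544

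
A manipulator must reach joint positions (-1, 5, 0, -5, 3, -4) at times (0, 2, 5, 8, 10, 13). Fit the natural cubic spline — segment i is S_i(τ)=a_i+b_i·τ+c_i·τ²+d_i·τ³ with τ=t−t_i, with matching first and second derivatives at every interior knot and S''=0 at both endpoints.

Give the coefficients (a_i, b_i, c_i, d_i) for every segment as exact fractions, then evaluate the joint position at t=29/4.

Δ: Δ0=3, Δ1=-5/3, Δ2=-5/3, Δ3=4, Δ4=-7/3
row 1: diag=10, rhs=-28; c'=3/10, d'=-14/5
row 2: denom=12−3·3/10=111/10; d'=(0−3·-14/5)/(111/10)=28/37
row 3: denom=10−3·10/37=340/37; d'=(34−3·28/37)/(340/37)=587/170
row 4: denom=10−2·37/170=813/85; d'=(-38−2·587/170)/(813/85)=-3817/813
back: M4=-3817/813
back: M3=587/170−37/170·-3817/813=3638/813
back: M2=28/37−10/37·3638/813=-368/813
back: M1=-14/5−3/10·-368/813=-722/271
M: M0=0, M1=-722/271, M2=-368/813, M3=3638/813, M4=-3817/813, M5=0
seg 0: a=-1, c=M0/2=0, d=(M1−M0)/(6·2)=-361/1626, b=Δ0−h0·(2M0+M1)/6=3161/813
seg 1: a=5, c=M1/2=-361/271, d=(M2−M1)/(6·3)=899/7317, b=Δ1−h1·(2M1+M2)/6=995/813
seg 2: a=0, c=M2/2=-184/813, d=(M3−M2)/(6·3)=2003/7317, b=Δ2−h2·(2M2+M3)/6=-2806/813
seg 3: a=-5, c=M3/2=1819/813, d=(M4−M3)/(6·2)=-2485/3252, b=Δ3−h3·(2M3+M4)/6=2099/813
seg 4: a=3, c=M4/2=-3817/1626, d=(M5−M4)/(6·3)=3817/14634, b=Δ4−h4·(2M4+M5)/6=640/271
t_q=29/4 → seg 2, τ=9/4; S=0+-2806/813·τ+-184/813·τ²+2003/7317·τ³=-100479/17344

  seg 0: a=-1 b=3161/813 c=0 d=-361/1626
  seg 1: a=5 b=995/813 c=-361/271 d=899/7317
  seg 2: a=0 b=-2806/813 c=-184/813 d=2003/7317
  seg 3: a=-5 b=2099/813 c=1819/813 d=-2485/3252
  seg 4: a=3 b=640/271 c=-3817/1626 d=3817/14634
S(29/4) = -100479/17344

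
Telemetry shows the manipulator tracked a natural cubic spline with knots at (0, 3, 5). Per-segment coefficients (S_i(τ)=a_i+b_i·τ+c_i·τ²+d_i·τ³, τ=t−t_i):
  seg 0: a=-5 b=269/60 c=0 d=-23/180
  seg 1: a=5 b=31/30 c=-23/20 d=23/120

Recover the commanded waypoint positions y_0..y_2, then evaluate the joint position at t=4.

y_0=-5 y_1=5 y_2=4
S(4) = 203/40

y_0 = S_0(0) = a_0 = -5
y_1 = S_1(0) = a_1 = 5
y_2 = S_1(2) = 4
t_q=4 is in segment 1 (τ=1); S_1(τ)=203/40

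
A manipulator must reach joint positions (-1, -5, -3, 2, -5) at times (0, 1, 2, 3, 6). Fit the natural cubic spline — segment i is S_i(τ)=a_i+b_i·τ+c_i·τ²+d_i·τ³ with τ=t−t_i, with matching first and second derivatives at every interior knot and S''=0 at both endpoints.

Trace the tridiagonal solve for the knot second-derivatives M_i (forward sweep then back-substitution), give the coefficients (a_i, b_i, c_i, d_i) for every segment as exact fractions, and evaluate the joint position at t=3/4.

  seg 0: a=-1 b=-16/3 c=0 d=4/3
  seg 1: a=-5 b=-4/3 c=4 d=-2/3
  seg 2: a=-3 b=14/3 c=2 d=-5/3
  seg 3: a=2 b=11/3 c=-3 d=1/3
S(3/4) = -71/16

Δ: Δ0=-4, Δ1=2, Δ2=5, Δ3=-7/3
row 1: diag=4, rhs=36; c'=1/4, d'=9
row 2: denom=4−1·1/4=15/4; d'=(18−1·9)/(15/4)=12/5
row 3: denom=8−1·4/15=116/15; d'=(-44−1·12/5)/(116/15)=-6
back: M3=-6
back: M2=12/5−4/15·-6=4
back: M1=9−1/4·4=8
M: M0=0, M1=8, M2=4, M3=-6, M4=0
seg 0: a=-1, c=M0/2=0, d=(M1−M0)/(6·1)=4/3, b=Δ0−h0·(2M0+M1)/6=-16/3
seg 1: a=-5, c=M1/2=4, d=(M2−M1)/(6·1)=-2/3, b=Δ1−h1·(2M1+M2)/6=-4/3
seg 2: a=-3, c=M2/2=2, d=(M3−M2)/(6·1)=-5/3, b=Δ2−h2·(2M2+M3)/6=14/3
seg 3: a=2, c=M3/2=-3, d=(M4−M3)/(6·3)=1/3, b=Δ3−h3·(2M3+M4)/6=11/3
t_q=3/4 → seg 0, τ=3/4; S=-1+-16/3·τ+0·τ²+4/3·τ³=-71/16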